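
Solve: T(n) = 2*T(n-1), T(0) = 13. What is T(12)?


Unrolling:
T(12) = 2*T(11) = 2^2*T(10) = ... = 2^12*T(0)
= 2^12 * 13
= 4096 * 13 = 53248


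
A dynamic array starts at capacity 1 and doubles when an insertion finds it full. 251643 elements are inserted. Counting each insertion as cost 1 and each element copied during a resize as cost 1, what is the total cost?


n = 251643
Insertion costs: 251643
Resizes copy 1, 2, 4, ... up to the largest power of 2 that is <= n-1 = 251642, i.e. 131072.
Copy costs = 1 + 2 + 4 + 8 + 16 + 32 + 64 + 128 + 256 + 512 + 1024 + 2048 + 4096 + 8192 + 16384 + 32768 + 65536 + 131072 = 262143
Total = 251643 + 262143 = 513786


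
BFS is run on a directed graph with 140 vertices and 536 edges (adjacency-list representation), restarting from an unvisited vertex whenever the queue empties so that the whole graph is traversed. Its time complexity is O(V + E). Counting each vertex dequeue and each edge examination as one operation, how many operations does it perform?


A full BFS traversal dequeues each vertex exactly once and examines each directed edge exactly once.
V = 140 (vertex processing cost)
E = 536 (edge examination cost)
Total operations proportional to V + E = 140 + 536 = 676


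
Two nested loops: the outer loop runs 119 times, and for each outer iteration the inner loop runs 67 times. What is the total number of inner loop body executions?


Outer loop: 119 iterations
Inner loop: 67 iterations per outer iteration
Total = 119 * 67 = 7973


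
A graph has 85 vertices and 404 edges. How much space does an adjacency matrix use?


Adjacency matrix: V x V grid of entries
Space = V^2 = 85^2 = 85 * 85 = 7225


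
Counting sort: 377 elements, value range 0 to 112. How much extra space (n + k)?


n = 377 (output array)
k = 113 (count array for 113 distinct values)
Extra space = 377 + 113 = 490


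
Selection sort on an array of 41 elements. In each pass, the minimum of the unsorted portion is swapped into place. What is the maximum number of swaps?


Selection sort performs one swap per pass:
  Pass 1: find min in positions 0 to 40, swap with position 0
  Pass 2: find min in positions 1 to 40, swap with position 1
  Pass 3: find min in positions 2 to 40, swap with position 2
  Pass 4: find min in positions 3 to 40, swap with position 3
  Pass 5: find min in positions 4 to 40, swap with position 4
  ... (35 more passes)
Total passes (and swaps) = n - 1 = 41 - 1 = 40


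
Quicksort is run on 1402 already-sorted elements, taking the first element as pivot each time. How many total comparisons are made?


Sum of comparisons per partition:
1401 + 1400 + ... + 1 + 0
= 1402 * (1402 - 1) / 2
= 1402 * 1401 / 2
= 982101


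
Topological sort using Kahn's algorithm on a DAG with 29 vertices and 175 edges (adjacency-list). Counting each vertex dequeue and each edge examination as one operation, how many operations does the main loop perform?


Kahn's algorithm:
  1. Compute in-degrees: O(V + E)
  2. Process queue: each vertex dequeued once (O(V))
     each edge examined once (O(E))
Total = V + E = 29 + 175 = 204


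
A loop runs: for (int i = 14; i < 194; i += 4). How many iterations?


Loop starts at i = 14, increments by 4, stops when i >= 194.
Number of iterations = ceil((194 - 14) / 4)
= ceil(180 / 4)
= 45


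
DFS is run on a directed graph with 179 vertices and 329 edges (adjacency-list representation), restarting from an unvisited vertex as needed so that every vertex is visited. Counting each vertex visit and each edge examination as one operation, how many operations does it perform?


A full DFS traversal processes each vertex exactly once (push/pop on stack).
Each directed edge is examined once.
V = 179, E = 329
V + E = 508


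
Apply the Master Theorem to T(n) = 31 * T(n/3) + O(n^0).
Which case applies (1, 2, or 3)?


The Master Theorem: T(n) = a*T(n/b) + O(n^c)
  a = 31, b = 3, c = 0
log_b(a) = log_3(31) ~ 3.126
Compare b^c with a: 3^0 = 1 < 31, so c < log_b(a).
Since c < log_b(a), Case 1 applies.
T(n) = O(n^(log_3 31)) ~ O(n^3.126)
Master Theorem case = 1


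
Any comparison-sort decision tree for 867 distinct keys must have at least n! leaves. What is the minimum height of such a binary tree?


A binary decision tree of height h has at most 2^h leaves and needs at least n! of them, so h >= ceil(log2(n!)).
867! is far too large to multiply out, so use Stirling's series:
  ln(n!) ~ n ln n - n + (1/2) ln(2 pi n) + 1/(12n)  (error below 1/(360 n^3), negligible here)
  ln(867) = 6.7650390
  n ln n = 867 * 6.7650390 = 5865.2888
  (1/2) ln(2 pi * 867) = (1/2) ln(5447.5217) = 4.3015
  1/(12*867) = 0.0001
  ln(867!) ~ 5865.2888 - 867 + 4.3015 + 0.0001 = 5002.5904
Convert to base 2: log2(867!) = 5002.5904 / ln 2 = 5002.5904 / 0.69314718 = 7217.2124
ceil(7217.2124) = 7218


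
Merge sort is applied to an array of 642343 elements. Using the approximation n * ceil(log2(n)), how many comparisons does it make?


Merge sort divides the array into halves recursively.
Number of levels = ceil(log2(642343)) = 20
At each level, approximately n = 642343 comparisons are needed for merging.
Total comparisons ~ n * ceil(log2(n)) = 642343 * 20 = 12846860


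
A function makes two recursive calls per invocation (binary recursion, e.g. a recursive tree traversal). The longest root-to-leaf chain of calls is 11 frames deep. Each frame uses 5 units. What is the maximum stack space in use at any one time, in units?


Binary recursion: the two calls run one after the other, so only one root-to-leaf chain of frames is on the stack at a time.
Maximum depth (longest chain) = 11 frames
Each frame = 5 units
Max stack space = 11 * 5 = 55


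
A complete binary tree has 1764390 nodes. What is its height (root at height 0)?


In a complete binary tree, level k holds nodes 2^k .. 2^(k+1)-1 (1-indexed).
Height = floor(log2(n)) = floor(log2(1764390)) = 20
Check: 2^20 = 1048576 <= 1764390 < 2097152 = 2^21


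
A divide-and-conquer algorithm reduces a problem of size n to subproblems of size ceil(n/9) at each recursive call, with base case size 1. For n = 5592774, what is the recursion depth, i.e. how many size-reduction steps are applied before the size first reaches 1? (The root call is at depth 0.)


Each step divides the size by 9 (rounding up); after k steps the size is ceil(n/9^k), which equals 1 exactly when 9^k >= n.
So the depth is the smallest k with 9^k >= 5592774, i.e. ceil(log_9(5592774)).
9^7 = 4782969 < 5592774 <= 43046721 = 9^8
Recursion depth = 8


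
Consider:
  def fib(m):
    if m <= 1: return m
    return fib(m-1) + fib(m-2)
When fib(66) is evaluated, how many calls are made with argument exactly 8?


Let N(m) = number of times fib(m) is called while evaluating fib(66).
N(66) = 1 (the initial call).
N(65) = 1 (only fib(66) calls it).
For 1 <= m <= 64: fib(m) is called by fib(m+1) and fib(m+2), so
  N(m) = N(m+1) + N(m+2).
fib(0) is called only by fib(2), so N(0) = N(2).
Walk down from m=66:
  N(66)=1, N(65)=1, N(64)=2, N(63)=3, N(62)=5, N(61)=8, N(60)=13, N(59)=21, N(58)=34, N(57)=55, N(56)=89, N(55)=144, N(54)=233, N(53)=377, N(52)=610, N(51)=987, N(50)=1597, N(49)=2584, N(48)=4181, N(47)=6765, N(46)=10946, N(45)=17711, N(44)=28657, N(43)=46368, N(42)=75025, N(41)=121393, N(40)=196418, N(39)=317811, N(38)=514229, N(37)=832040, N(36)=1346269, N(35)=2178309, N(34)=3524578, N(33)=5702887, N(32)=9227465, N(31)=14930352, N(30)=24157817, N(29)=39088169, N(28)=63245986, N(27)=102334155, N(26)=165580141, N(25)=267914296, N(24)=433494437, N(23)=701408733, N(22)=1134903170, N(21)=1836311903, N(20)=2971215073, N(19)=4807526976, N(18)=7778742049, N(17)=12586269025, N(16)=20365011074, N(15)=32951280099, N(14)=53316291173, N(13)=86267571272, N(12)=139583862445, N(11)=225851433717, N(10)=365435296162, N(9)=591286729879, N(8)=956722026041
N(8) = 956722026041


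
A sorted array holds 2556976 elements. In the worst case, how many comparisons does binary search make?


Halving sequence: 2556976 -> 1278488 -> 639244 -> 319622 -> 159811 -> 79905 -> 39952 -> 19976 -> 9988 -> 4994 -> 2497 -> 1248 -> 624 -> 312 -> 156 -> 78 -> 39 -> 19 -> 9 -> 4 -> 2 -> 1
Number of halvings = 21
Max comparisons = 21 + 1 = 22


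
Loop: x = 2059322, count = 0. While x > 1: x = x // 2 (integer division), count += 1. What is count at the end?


The variable x halves each step:
x = 2059322 -> 1029661 -> 514830 -> 257415 -> 128707 -> 64353 -> 32176 -> 16088 -> 8044 -> 4022 -> 2011 -> 1005 -> 502 -> 251 -> 125 -> 62 -> 31 -> 15 -> 7 -> 3 -> 1
Number of halvings = floor(log2(2059322)) = 20


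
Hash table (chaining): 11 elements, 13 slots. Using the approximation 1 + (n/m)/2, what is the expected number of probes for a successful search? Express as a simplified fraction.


Computing expected probes:
alpha = 11/13
= 1 + alpha/2
= 1 + 11/(2*13)
= (2*13 + 11) / (2*13)
= 37/26


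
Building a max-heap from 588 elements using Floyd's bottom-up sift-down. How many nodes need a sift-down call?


In a heap of 588 elements (0-indexed array):
  Last element index: 587
  Parent of last element: floor((587 - 1) / 2) = 293
  Internal nodes: indices 0 to 293
  Count = floor(588/2) = 294


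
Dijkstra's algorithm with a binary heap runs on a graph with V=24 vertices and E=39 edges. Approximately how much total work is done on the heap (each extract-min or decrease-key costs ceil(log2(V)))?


Dijkstra with a binary heap: each vertex is extracted once, each edge may relax once.
Each heap operation costs O(log V).
V + E = 24 + 39 = 63
ceil(log2(24)) = 5 (since 2^4 = 16 < 24 <= 32 = 2^5)
Total heap work = (V+E) * ceil(log2(V)) = 63 * 5 = 315


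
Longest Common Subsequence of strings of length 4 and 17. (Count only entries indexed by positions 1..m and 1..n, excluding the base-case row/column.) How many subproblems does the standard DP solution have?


DP table indexed by positions in both strings.
First string: 4 positions
Second string: 17 positions
Total = 4 * 17 = 68


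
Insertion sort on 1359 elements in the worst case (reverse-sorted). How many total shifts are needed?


In the worst case (reverse-sorted), each element shifts past all previous:
  Element 1: 1 shifts
  Element 2: 2 shifts
  Element 3: 3 shifts
  Element 4: 4 shifts
  Element 5: 5 shifts
  ...
  Element 1358: 1358 shifts
Total = 1 + 2 + ... + 1358
= 1359*(1359-1)/2 = 922761


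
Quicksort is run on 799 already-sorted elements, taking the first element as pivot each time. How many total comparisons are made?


Sum of comparisons per partition:
798 + 797 + ... + 1 + 0
= 799 * (799 - 1) / 2
= 799 * 798 / 2
= 318801


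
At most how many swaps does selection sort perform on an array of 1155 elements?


Each of the 1154 passes places one element in its final position.
Pass 1: swap minimum into position 0
Pass 2: swap minimum of remaining into position 1
...
Pass 1154: last two elements, one swap
Maximum swaps = 1155 - 1 = 1154


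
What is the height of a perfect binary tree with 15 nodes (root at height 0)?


A perfect binary tree with 15 nodes:
  15 = 2^4 - 1
  Levels: 0, 1, ..., 3
  Height = 3


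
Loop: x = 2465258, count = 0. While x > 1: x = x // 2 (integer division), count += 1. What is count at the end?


The variable x halves each step:
x = 2465258 -> 1232629 -> 616314 -> 308157 -> 154078 -> 77039 -> 38519 -> 19259 -> 9629 -> 4814 -> 2407 -> 1203 -> 601 -> 300 -> 150 -> 75 -> 37 -> 18 -> 9 -> 4 -> 2 -> 1
Number of halvings = floor(log2(2465258)) = 21


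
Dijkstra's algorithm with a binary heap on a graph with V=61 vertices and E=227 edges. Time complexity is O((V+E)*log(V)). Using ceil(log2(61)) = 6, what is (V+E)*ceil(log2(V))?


Dijkstra with a binary heap: each vertex is extracted once, each edge may relax once.
Each heap operation costs O(log V).
V + E = 61 + 227 = 288
ceil(log2(61)) = 6 (since 2^5 = 32 < 61 <= 64 = 2^6)
Total heap work = (V+E) * ceil(log2(V)) = 288 * 6 = 1728


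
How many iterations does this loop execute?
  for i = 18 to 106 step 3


The loop variable i takes values starting at 18 and increments by 3 each iteration.
Sequence: i = 18, 21, 24, 27, 30, 33, 36, 39, 42, ...
The upper bound 106 is inclusive, so the count is floor((last - first) / step) + 1:
floor((106 - 18) / 3) + 1 = floor(88/3) + 1 = 29 + 1 = 30


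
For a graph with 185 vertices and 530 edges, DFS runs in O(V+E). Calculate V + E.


A full DFS traversal visits each vertex once and examines each edge once.
V = 185
E = 530
Sum = 185 + 530 = 715


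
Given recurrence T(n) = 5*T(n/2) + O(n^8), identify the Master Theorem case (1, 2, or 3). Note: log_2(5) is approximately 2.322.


Master Theorem parameters: a=5, b=2, c=8
log_b(a) = 2.322
Compare b^c with a: 2^8 = 256 > 5, so c > log_b(a).
Comparing c=8 vs log_b(a)=2.322:
8 > 2.322 => Case 3
Result: T(n) = O(n^8)
Master Theorem case = 3


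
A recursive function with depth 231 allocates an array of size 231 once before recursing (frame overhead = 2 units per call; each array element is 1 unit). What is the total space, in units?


Array allocation: 231 units (allocated once)
Stack frames: 231 deep * 2 per frame = 462 units
Total = 231 + 462 = 693


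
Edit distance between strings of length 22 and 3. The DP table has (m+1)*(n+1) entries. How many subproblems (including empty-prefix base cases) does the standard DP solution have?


The table includes base cases (empty prefixes).
Rows: (m+1) = 23
Columns: (n+1) = 4
Total = 23 * 4 = 92


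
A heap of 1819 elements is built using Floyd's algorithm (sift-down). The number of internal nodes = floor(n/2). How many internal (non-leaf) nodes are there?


Leaf nodes occupy roughly half the array.
Sift-down is called for each internal node, starting from the last one.
Internal nodes = floor(n/2) = floor(1819/2) = 909


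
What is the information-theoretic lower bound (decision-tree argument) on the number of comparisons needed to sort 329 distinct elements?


A binary decision tree of height h has at most 2^h leaves and needs at least n! of them, so h >= ceil(log2(n!)).
329! is far too large to multiply out, so use Stirling's series:
  ln(n!) ~ n ln n - n + (1/2) ln(2 pi n) + 1/(12n)  (error below 1/(360 n^3), negligible here)
  ln(329) = 5.7960578
  n ln n = 329 * 5.7960578 = 1906.9030
  (1/2) ln(2 pi * 329) = (1/2) ln(2067.1680) = 3.8170
  1/(12*329) = 0.0003
  ln(329!) ~ 1906.9030 - 329 + 3.8170 + 0.0003 = 1581.7203
Convert to base 2: log2(329!) = 1581.7203 / ln 2 = 1581.7203 / 0.69314718 = 2281.9400
ceil(2281.9400) = 2282


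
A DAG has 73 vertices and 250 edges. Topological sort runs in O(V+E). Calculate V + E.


V = 73 (vertex processing)
E = 250 (edge processing)
V + E = 73 + 250 = 323


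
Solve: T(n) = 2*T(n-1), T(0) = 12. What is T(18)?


Unrolling:
T(18) = 2*T(17) = 2^2*T(16) = ... = 2^18*T(0)
= 2^18 * 12
= 262144 * 12 = 3145728


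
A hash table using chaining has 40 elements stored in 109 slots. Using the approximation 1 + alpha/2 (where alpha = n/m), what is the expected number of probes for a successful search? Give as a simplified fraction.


Load factor alpha = n/m = 40/109
Expected probes = 1 + alpha/2 = 1 + 40/(2*109)
= 1 + 40/218
= 218/218 + 40/218
= 258/218
Simplify: 129/109


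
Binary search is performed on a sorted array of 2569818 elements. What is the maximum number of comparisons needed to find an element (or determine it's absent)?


Binary search halves the search space each comparison:
  Step 1: search space = 2569818 -> 1284909
  Step 2: search space = 1284909 -> 642454
  Step 3: search space = 642454 -> 321227
  Step 4: search space = 321227 -> 160613
  Step 5: search space = 160613 -> 80306
  Step 6: search space = 80306 -> 40153
  Step 7: search space = 40153 -> 20076
  Step 8: search space = 20076 -> 10038
  Step 9: search space = 10038 -> 5019
  Step 10: search space = 5019 -> 2509
  Step 11: search space = 2509 -> 1254
  Step 12: search space = 1254 -> 627
  Step 13: search space = 627 -> 313
  Step 14: search space = 313 -> 156
  Step 15: search space = 156 -> 78
  Step 16: search space = 78 -> 39
  Step 17: search space = 39 -> 19
  Step 18: search space = 19 -> 9
  Step 19: search space = 9 -> 4
  Step 20: search space = 4 -> 2
  Step 21: search space = 2 -> 1
  Step 22: search space = 1 (final check)
Maximum comparisons = floor(log2(2569818)) + 1 = 21 + 1 = 22


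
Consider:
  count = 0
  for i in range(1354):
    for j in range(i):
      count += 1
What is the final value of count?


For each i, the inner loop runs i times:
  i=0: inner runs 0 times
  i=1: inner runs 1 time
  i=2: inner runs 2 times
  i=3: inner runs 3 times
  i=4: inner runs 4 times
  i=5: inner runs 5 times
  i=6: inner runs 6 times
  i=7: inner runs 7 times
  ...
Total = 0 + 1 + 2 + ... + 1353 = 1354*(1354-1)/2 = 915981


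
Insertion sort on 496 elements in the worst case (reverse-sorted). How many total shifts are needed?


In the worst case (reverse-sorted), each element shifts past all previous:
  Element 1: 1 shifts
  Element 2: 2 shifts
  Element 3: 3 shifts
  Element 4: 4 shifts
  Element 5: 5 shifts
  ...
  Element 495: 495 shifts
Total = 1 + 2 + ... + 495
= 496*(496-1)/2 = 122760


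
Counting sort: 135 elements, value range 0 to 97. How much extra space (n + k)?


n = 135 (output array)
k = 98 (count array for 98 distinct values)
Extra space = 135 + 98 = 233


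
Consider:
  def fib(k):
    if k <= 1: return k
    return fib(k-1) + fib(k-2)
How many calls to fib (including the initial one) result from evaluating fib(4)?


Let C(m) = total calls to evaluate fib(m). Then C(0)=C(1)=1, and
C(m) = 1 + C(m-1) + C(m-2) for m >= 2.
Build the table (each entry = 1 + previous two):
  C(0) = 1
  C(1) = 1
  C(2) = 1 + 1 + 1 = 3
  C(3) = 1 + 3 + 1 = 5
  C(4) = 1 + 5 + 3 = 9
Total calls for fib(4) = 9


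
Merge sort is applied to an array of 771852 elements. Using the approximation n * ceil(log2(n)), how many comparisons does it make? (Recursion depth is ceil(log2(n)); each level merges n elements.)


Merge sort divides the array into halves recursively.
Number of levels = ceil(log2(771852)) = 20
At each level, approximately n = 771852 comparisons are needed for merging.
Total comparisons ~ n * ceil(log2(n)) = 771852 * 20 = 15437040


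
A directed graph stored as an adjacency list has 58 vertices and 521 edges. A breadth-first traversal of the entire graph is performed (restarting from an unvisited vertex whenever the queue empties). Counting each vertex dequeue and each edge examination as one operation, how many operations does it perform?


A full BFS traversal dequeues each vertex once and examines each edge once.
Vertex visits: 58
Edge visits: 521
V + E = 58 + 521 = 579


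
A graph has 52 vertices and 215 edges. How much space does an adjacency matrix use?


Adjacency matrix: V x V grid of entries
Space = V^2 = 52^2 = 52 * 52 = 2704


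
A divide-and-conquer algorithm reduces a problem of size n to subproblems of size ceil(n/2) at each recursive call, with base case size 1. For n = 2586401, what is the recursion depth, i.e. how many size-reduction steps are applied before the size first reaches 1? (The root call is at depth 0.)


Each step divides the size by 2 (rounding up); after k steps the size is ceil(n/2^k), which equals 1 exactly when 2^k >= n.
So the depth is the smallest k with 2^k >= 2586401, i.e. ceil(log_2(2586401)).
2^21 = 2097152 < 2586401 <= 4194304 = 2^22
Recursion depth = 22


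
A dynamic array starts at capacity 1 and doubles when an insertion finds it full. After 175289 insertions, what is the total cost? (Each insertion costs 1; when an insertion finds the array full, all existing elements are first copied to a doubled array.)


Insertion cost: 175289 (one per element)
Resizes occur just before inserting elements 2, 3, 5, 9, ...
Elements copied at each resize: 1 + 2 + 4 + 8 + 16 + 32 + 64 + 128 + 256 + 512 + 1024 + 2048 + 4096 + 8192 + 16384 + 32768 + 65536 + 131072
Sum of copies = 262143 (geometric series: 2^k - 1)
Total = 175289 + 262143 = 437432


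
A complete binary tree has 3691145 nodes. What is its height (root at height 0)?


In a complete binary tree, level k holds nodes 2^k .. 2^(k+1)-1 (1-indexed).
Height = floor(log2(n)) = floor(log2(3691145)) = 21
Check: 2^21 = 2097152 <= 3691145 < 4194304 = 2^22


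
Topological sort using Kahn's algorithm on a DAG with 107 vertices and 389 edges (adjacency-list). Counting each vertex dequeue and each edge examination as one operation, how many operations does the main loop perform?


Kahn's algorithm:
  1. Compute in-degrees: O(V + E)
  2. Process queue: each vertex dequeued once (O(V))
     each edge examined once (O(E))
Total = V + E = 107 + 389 = 496


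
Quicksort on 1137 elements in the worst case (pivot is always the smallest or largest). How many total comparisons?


In the worst case, each partition step picks the worst pivot:
  Partition 1: 1136 comparisons (n-1 elements to compare)
  Partition 2: 1135 comparisons
  Partition 3: 1134 comparisons
  Partition 4: 1133 comparisons
  Partition 5: 1132 comparisons
  ...
  Last partition: 0 comparisons
Total = (n-1) + (n-2) + ... + 1 + 0 = n*(n-1)/2
= 1137*1136/2 = 645816


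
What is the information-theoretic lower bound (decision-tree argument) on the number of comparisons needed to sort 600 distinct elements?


A binary decision tree of height h has at most 2^h leaves and needs at least n! of them, so h >= ceil(log2(n!)).
600! is far too large to multiply out, so use Stirling's series:
  ln(n!) ~ n ln n - n + (1/2) ln(2 pi n) + 1/(12n)  (error below 1/(360 n^3), negligible here)
  ln(600) = 6.3969297
  n ln n = 600 * 6.3969297 = 3838.1578
  (1/2) ln(2 pi * 600) = (1/2) ln(3769.9112) = 4.1174
  1/(12*600) = 0.0001
  ln(600!) ~ 3838.1578 - 600 + 4.1174 + 0.0001 = 3242.2753
Convert to base 2: log2(600!) = 3242.2753 / ln 2 = 3242.2753 / 0.69314718 = 4677.6145
ceil(4677.6145) = 4678


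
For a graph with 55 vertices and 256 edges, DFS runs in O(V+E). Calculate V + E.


A full DFS traversal visits each vertex once and examines each edge once.
V = 55
E = 256
Sum = 55 + 256 = 311


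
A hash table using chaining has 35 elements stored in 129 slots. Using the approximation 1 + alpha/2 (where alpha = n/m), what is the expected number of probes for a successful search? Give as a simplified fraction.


Load factor alpha = n/m = 35/129
Expected probes = 1 + alpha/2 = 1 + 35/(2*129)
= 1 + 35/258
= 258/258 + 35/258
= 293/258


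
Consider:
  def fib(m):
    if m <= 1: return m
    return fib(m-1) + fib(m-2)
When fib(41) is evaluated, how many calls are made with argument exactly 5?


Let N(m) = number of times fib(m) is called while evaluating fib(41).
N(41) = 1 (the initial call).
N(40) = 1 (only fib(41) calls it).
For 1 <= m <= 39: fib(m) is called by fib(m+1) and fib(m+2), so
  N(m) = N(m+1) + N(m+2).
fib(0) is called only by fib(2), so N(0) = N(2).
Walk down from m=41:
  N(41)=1, N(40)=1, N(39)=2, N(38)=3, N(37)=5, N(36)=8, N(35)=13, N(34)=21, N(33)=34, N(32)=55, N(31)=89, N(30)=144, N(29)=233, N(28)=377, N(27)=610, N(26)=987, N(25)=1597, N(24)=2584, N(23)=4181, N(22)=6765, N(21)=10946, N(20)=17711, N(19)=28657, N(18)=46368, N(17)=75025, N(16)=121393, N(15)=196418, N(14)=317811, N(13)=514229, N(12)=832040, N(11)=1346269, N(10)=2178309, N(9)=3524578, N(8)=5702887, N(7)=9227465, N(6)=14930352, N(5)=24157817
N(5) = 24157817


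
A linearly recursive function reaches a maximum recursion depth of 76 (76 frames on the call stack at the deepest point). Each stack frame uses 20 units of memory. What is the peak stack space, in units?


Maximum recursion depth = 76 frames
Memory per frame = 20 units
Total stack space = depth * frame_size
= 76 * 20 = 1520


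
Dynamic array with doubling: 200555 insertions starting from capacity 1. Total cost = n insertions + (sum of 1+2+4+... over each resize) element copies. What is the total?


n = 200555
Insertion costs: 200555
Resizes copy 1, 2, 4, ... up to the largest power of 2 that is <= n-1 = 200554, i.e. 131072.
Copy costs = 1 + 2 + 4 + 8 + 16 + 32 + 64 + 128 + 256 + 512 + 1024 + 2048 + 4096 + 8192 + 16384 + 32768 + 65536 + 131072 = 262143
Total = 200555 + 262143 = 462698


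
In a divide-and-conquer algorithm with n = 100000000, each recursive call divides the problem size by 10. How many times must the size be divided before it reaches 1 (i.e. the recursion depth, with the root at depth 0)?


Number of divisions = log_10(100000000)
Sizes: 100000000 -> 10000000 -> 1000000 -> 100000 -> 10000 -> 1000 -> 100 -> 10 -> 1 (8 divisions)
Recursion depth = 8


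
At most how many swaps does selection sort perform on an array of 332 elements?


Each of the 331 passes places one element in its final position.
Pass 1: swap minimum into position 0
Pass 2: swap minimum of remaining into position 1
...
Pass 331: last two elements, one swap
Maximum swaps = 332 - 1 = 331


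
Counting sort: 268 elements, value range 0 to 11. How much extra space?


n = 268 (output array)
k = 12 (count array for 12 distinct values)
Extra space = 268 + 12 = 280


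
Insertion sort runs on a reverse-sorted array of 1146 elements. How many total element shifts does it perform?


Sum of shifts = 1 + 2 + 3 + ... + 1145
= 1146 * 1145 / 2
= 1312170 / 2
= 656085


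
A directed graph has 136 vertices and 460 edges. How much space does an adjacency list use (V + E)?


Adjacency list: one list head per vertex + one entry per edge
Vertex heads: 136
Edge entries: 460
Total = 136 + 460 = 596


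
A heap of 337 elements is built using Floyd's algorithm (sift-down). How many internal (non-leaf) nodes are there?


Leaf nodes occupy roughly half the array.
Sift-down is called for each internal node, starting from the last one.
Internal nodes = floor(n/2) = floor(337/2) = 168


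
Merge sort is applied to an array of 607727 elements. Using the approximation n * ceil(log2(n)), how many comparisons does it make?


Merge sort divides the array into halves recursively.
Number of levels = ceil(log2(607727)) = 20
At each level, approximately n = 607727 comparisons are needed for merging.
Total comparisons ~ n * ceil(log2(n)) = 607727 * 20 = 12154540


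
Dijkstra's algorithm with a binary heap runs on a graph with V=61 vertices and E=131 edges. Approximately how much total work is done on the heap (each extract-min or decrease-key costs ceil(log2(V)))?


Dijkstra with a binary heap: each vertex is extracted once, each edge may relax once.
Each heap operation costs O(log V).
V + E = 61 + 131 = 192
ceil(log2(61)) = 6 (since 2^5 = 32 < 61 <= 64 = 2^6)
Total heap work = (V+E) * ceil(log2(V)) = 192 * 6 = 1152


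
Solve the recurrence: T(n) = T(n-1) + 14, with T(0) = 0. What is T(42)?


Unrolling the recurrence:
T(42) = T(41) + 14
       = T(40) + 14 + 14
       = T(39) + 14*3
       ...
       = T(0) + 14*42
       = 0 + 588 = 588


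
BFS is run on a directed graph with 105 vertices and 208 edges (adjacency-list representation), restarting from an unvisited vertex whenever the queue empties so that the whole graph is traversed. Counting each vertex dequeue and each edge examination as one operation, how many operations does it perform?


A full BFS traversal dequeues each vertex exactly once and examines each directed edge exactly once.
V = 105 (vertex processing cost)
E = 208 (edge examination cost)
Total operations proportional to V + E = 105 + 208 = 313


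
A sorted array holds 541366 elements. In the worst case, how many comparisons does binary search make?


Halving sequence: 541366 -> 270683 -> 135341 -> 67670 -> 33835 -> 16917 -> 8458 -> 4229 -> 2114 -> 1057 -> 528 -> 264 -> 132 -> 66 -> 33 -> 16 -> 8 -> 4 -> 2 -> 1
Number of halvings = 19
Max comparisons = 19 + 1 = 20


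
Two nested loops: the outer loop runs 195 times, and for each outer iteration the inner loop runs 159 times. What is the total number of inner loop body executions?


Outer loop: 195 iterations
Inner loop: 159 iterations per outer iteration
Total = 195 * 159 = 31005


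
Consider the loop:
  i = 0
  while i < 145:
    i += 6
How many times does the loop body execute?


Starting at i = 0, each iteration adds 6.
Iterations until i >= 145:
  Iteration 1: i = 0 -> i = 6
  Iteration 2: i = 6 -> i = 12
  Iteration 3: i = 12 -> i = 18
  Iteration 4: i = 18 -> i = 24
  Iteration 5: i = 24 -> i = 30
  Iteration 6: i = 30 -> i = 36
  Iteration 7: i = 36 -> i = 42
  Iteration 8: i = 42 -> i = 48
  ... continuing ...
Total iterations = ceil(145/6) = 25


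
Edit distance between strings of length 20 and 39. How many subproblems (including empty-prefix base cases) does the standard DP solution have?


The table includes base cases (empty prefixes).
Rows: (m+1) = 21
Columns: (n+1) = 40
Total = 21 * 40 = 840


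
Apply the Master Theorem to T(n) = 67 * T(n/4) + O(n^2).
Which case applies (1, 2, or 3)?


The Master Theorem: T(n) = a*T(n/b) + O(n^c)
  a = 67, b = 4, c = 2
log_b(a) = log_4(67) ~ 3.033
Compare b^c with a: 4^2 = 16 < 67, so c < log_b(a).
Since c < log_b(a), Case 1 applies.
T(n) = O(n^(log_4 67)) ~ O(n^3.033)
Master Theorem case = 1


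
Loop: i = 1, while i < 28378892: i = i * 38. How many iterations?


i multiplies by 38 each step:
i = 1 -> 38 -> 1444 -> 54872 -> 2085136 -> 79235168 (stop)
Iterations = ceil(log_38(28378892)) = 5


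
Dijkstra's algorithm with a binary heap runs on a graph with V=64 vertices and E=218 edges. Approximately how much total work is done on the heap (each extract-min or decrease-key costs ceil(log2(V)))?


Dijkstra with a binary heap: each vertex is extracted once, each edge may relax once.
Each heap operation costs O(log V).
V + E = 64 + 218 = 282
ceil(log2(64)) = 6 (since 2^5 = 32 < 64 <= 64 = 2^6)
Total heap work = (V+E) * ceil(log2(V)) = 282 * 6 = 1692


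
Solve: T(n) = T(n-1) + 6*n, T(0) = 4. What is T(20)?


Expanding the recurrence:
T(20) = T(19) + 6*20
       = T(18) + 6*19 + 6*20
       ...
       = T(0) + 6*(1 + 2 + ... + 20)
       = 4 + 6 * 20*21/2
       = 4 + 6 * 210
       = 4 + 1260 = 1264


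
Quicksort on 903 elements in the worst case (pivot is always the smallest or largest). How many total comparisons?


In the worst case, each partition step picks the worst pivot:
  Partition 1: 902 comparisons (n-1 elements to compare)
  Partition 2: 901 comparisons
  Partition 3: 900 comparisons
  Partition 4: 899 comparisons
  Partition 5: 898 comparisons
  ...
  Last partition: 0 comparisons
Total = (n-1) + (n-2) + ... + 1 + 0 = n*(n-1)/2
= 903*902/2 = 407253


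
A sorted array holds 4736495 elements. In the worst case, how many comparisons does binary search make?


Halving sequence: 4736495 -> 2368247 -> 1184123 -> 592061 -> 296030 -> 148015 -> 74007 -> 37003 -> 18501 -> 9250 -> 4625 -> 2312 -> 1156 -> 578 -> 289 -> 144 -> 72 -> 36 -> 18 -> 9 -> 4 -> 2 -> 1
Number of halvings = 22
Max comparisons = 22 + 1 = 23


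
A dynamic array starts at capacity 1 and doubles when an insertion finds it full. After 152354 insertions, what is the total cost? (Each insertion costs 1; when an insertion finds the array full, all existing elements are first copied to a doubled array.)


Insertion cost: 152354 (one per element)
Resizes occur just before inserting elements 2, 3, 5, 9, ...
Elements copied at each resize: 1 + 2 + 4 + 8 + 16 + 32 + 64 + 128 + 256 + 512 + 1024 + 2048 + 4096 + 8192 + 16384 + 32768 + 65536 + 131072
Sum of copies = 262143 (geometric series: 2^k - 1)
Total = 152354 + 262143 = 414497


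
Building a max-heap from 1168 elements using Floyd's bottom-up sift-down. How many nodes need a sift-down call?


In a heap of 1168 elements (0-indexed array):
  Last element index: 1167
  Parent of last element: floor((1167 - 1) / 2) = 583
  Internal nodes: indices 0 to 583
  Count = floor(1168/2) = 584


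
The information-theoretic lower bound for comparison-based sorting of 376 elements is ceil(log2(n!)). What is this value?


A binary decision tree of height h has at most 2^h leaves and needs at least n! of them, so h >= ceil(log2(n!)).
376! is far too large to multiply out, so use Stirling's series:
  ln(n!) ~ n ln n - n + (1/2) ln(2 pi n) + 1/(12n)  (error below 1/(360 n^3), negligible here)
  ln(376) = 5.9295891
  n ln n = 376 * 5.9295891 = 2229.5255
  (1/2) ln(2 pi * 376) = (1/2) ln(2362.4777) = 3.8837
  1/(12*376) = 0.0002
  ln(376!) ~ 2229.5255 - 376 + 3.8837 + 0.0002 = 1857.4094
Convert to base 2: log2(376!) = 1857.4094 / ln 2 = 1857.4094 / 0.69314718 = 2679.6753
ceil(2679.6753) = 2680


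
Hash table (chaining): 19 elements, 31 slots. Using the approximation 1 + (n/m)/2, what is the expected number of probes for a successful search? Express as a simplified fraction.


Computing expected probes:
alpha = 19/31
= 1 + alpha/2
= 1 + 19/(2*31)
= (2*31 + 19) / (2*31)
= 81/62


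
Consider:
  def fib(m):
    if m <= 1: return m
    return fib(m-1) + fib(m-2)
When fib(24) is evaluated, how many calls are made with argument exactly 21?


Let N(m) = number of times fib(m) is called while evaluating fib(24).
N(24) = 1 (the initial call).
N(23) = 1 (only fib(24) calls it).
For 1 <= m <= 22: fib(m) is called by fib(m+1) and fib(m+2), so
  N(m) = N(m+1) + N(m+2).
fib(0) is called only by fib(2), so N(0) = N(2).
Walk down from m=24:
  N(24)=1, N(23)=1, N(22)=2, N(21)=3
N(21) = 3


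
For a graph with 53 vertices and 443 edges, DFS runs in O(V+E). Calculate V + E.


A full DFS traversal visits each vertex once and examines each edge once.
V = 53
E = 443
Sum = 53 + 443 = 496


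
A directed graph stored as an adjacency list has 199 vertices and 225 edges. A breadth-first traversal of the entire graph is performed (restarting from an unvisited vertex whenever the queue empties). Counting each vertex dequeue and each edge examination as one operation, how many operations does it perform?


A full BFS traversal dequeues each vertex once and examines each edge once.
Vertex visits: 199
Edge visits: 225
V + E = 199 + 225 = 424


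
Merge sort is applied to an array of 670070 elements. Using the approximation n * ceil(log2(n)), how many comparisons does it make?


Merge sort divides the array into halves recursively.
Number of levels = ceil(log2(670070)) = 20
At each level, approximately n = 670070 comparisons are needed for merging.
Total comparisons ~ n * ceil(log2(n)) = 670070 * 20 = 13401400


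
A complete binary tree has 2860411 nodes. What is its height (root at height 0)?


In a complete binary tree, level k holds nodes 2^k .. 2^(k+1)-1 (1-indexed).
Height = floor(log2(n)) = floor(log2(2860411)) = 21
Check: 2^21 = 2097152 <= 2860411 < 4194304 = 2^22


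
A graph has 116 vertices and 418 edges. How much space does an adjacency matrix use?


Adjacency matrix: V x V grid of entries
Space = V^2 = 116^2 = 116 * 116 = 13456


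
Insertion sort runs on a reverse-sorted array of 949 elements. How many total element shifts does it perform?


Sum of shifts = 1 + 2 + 3 + ... + 948
= 949 * 948 / 2
= 899652 / 2
= 449826


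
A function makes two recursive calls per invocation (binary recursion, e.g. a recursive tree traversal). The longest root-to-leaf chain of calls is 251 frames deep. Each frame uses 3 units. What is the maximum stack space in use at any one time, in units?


Binary recursion: the two calls run one after the other, so only one root-to-leaf chain of frames is on the stack at a time.
Maximum depth (longest chain) = 251 frames
Each frame = 3 units
Max stack space = 251 * 3 = 753


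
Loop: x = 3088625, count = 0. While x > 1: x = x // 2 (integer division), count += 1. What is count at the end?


The variable x halves each step:
x = 3088625 -> 1544312 -> 772156 -> 386078 -> 193039 -> 96519 -> 48259 -> 24129 -> 12064 -> 6032 -> 3016 -> 1508 -> 754 -> 377 -> 188 -> 94 -> 47 -> 23 -> 11 -> 5 -> 2 -> 1
Number of halvings = floor(log2(3088625)) = 21


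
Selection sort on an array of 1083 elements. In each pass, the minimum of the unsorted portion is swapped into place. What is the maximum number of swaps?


Selection sort performs one swap per pass:
  Pass 1: find min in positions 0 to 1082, swap with position 0
  Pass 2: find min in positions 1 to 1082, swap with position 1
  Pass 3: find min in positions 2 to 1082, swap with position 2
  Pass 4: find min in positions 3 to 1082, swap with position 3
  Pass 5: find min in positions 4 to 1082, swap with position 4
  ... (1077 more passes)
Total passes (and swaps) = n - 1 = 1083 - 1 = 1082


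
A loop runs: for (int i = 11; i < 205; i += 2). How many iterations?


Loop starts at i = 11, increments by 2, stops when i >= 205.
Number of iterations = ceil((205 - 11) / 2)
= ceil(194 / 2)
= 97


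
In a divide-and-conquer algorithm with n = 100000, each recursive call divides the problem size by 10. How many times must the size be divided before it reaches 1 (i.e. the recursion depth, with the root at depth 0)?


Number of divisions = log_10(100000)
Sizes: 100000 -> 10000 -> 1000 -> 100 -> 10 -> 1 (5 divisions)
Recursion depth = 5


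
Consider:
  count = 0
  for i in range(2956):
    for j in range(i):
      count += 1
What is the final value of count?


For each i, the inner loop runs i times:
  i=0: inner runs 0 times
  i=1: inner runs 1 time
  i=2: inner runs 2 times
  i=3: inner runs 3 times
  i=4: inner runs 4 times
  i=5: inner runs 5 times
  i=6: inner runs 6 times
  i=7: inner runs 7 times
  ...
Total = 0 + 1 + 2 + ... + 2955 = 2956*(2956-1)/2 = 4367490


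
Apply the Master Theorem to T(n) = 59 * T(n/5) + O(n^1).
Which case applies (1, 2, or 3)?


The Master Theorem: T(n) = a*T(n/b) + O(n^c)
  a = 59, b = 5, c = 1
log_b(a) = log_5(59) ~ 2.534
Compare b^c with a: 5^1 = 5 < 59, so c < log_b(a).
Since c < log_b(a), Case 1 applies.
T(n) = O(n^(log_5 59)) ~ O(n^2.534)
Master Theorem case = 1


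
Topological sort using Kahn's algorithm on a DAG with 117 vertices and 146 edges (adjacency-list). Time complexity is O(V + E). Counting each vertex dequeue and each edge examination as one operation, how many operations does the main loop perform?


Kahn's algorithm:
  1. Compute in-degrees: O(V + E)
  2. Process queue: each vertex dequeued once (O(V))
     each edge examined once (O(E))
Total = V + E = 117 + 146 = 263


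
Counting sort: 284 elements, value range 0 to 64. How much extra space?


n = 284 (output array)
k = 65 (count array for 65 distinct values)
Extra space = 284 + 65 = 349


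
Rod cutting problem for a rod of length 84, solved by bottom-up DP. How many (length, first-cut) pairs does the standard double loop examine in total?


For each subproblem length i = 1..84, the inner loop considers i possible first cuts.
Total = 1 + 2 + ... + 84
= 84*(84+1)/2
= 84*85/2 = 3570


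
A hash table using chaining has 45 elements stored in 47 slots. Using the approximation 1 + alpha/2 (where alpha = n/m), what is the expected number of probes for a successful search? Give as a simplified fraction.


Load factor alpha = n/m = 45/47
Expected probes = 1 + alpha/2 = 1 + 45/(2*47)
= 1 + 45/94
= 94/94 + 45/94
= 139/94


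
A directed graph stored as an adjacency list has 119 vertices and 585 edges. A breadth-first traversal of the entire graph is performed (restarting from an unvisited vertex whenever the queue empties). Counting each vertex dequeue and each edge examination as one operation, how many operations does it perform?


A full BFS traversal dequeues each vertex once and examines each edge once.
Vertex visits: 119
Edge visits: 585
V + E = 119 + 585 = 704


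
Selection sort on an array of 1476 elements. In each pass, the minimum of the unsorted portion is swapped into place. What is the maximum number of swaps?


Selection sort performs one swap per pass:
  Pass 1: find min in positions 0 to 1475, swap with position 0
  Pass 2: find min in positions 1 to 1475, swap with position 1
  Pass 3: find min in positions 2 to 1475, swap with position 2
  Pass 4: find min in positions 3 to 1475, swap with position 3
  Pass 5: find min in positions 4 to 1475, swap with position 4
  ... (1470 more passes)
Total passes (and swaps) = n - 1 = 1476 - 1 = 1475
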